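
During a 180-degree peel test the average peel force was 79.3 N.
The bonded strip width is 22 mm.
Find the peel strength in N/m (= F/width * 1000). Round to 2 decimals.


Peel strength = F/width * 1000
= 79.3 / 22 * 1000
= 3604.55 N/m

3604.55


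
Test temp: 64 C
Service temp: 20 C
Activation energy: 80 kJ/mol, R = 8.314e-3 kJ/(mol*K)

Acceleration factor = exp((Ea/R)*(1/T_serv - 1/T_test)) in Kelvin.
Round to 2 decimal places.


AF = exp((80/0.008314)*(1/293.15 - 1/337.15))
= 72.51

72.51


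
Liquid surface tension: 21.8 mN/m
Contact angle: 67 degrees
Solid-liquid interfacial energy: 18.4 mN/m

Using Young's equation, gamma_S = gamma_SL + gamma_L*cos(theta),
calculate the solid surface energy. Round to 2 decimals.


gamma_S = 18.4 + 21.8 * cos(67)
= 26.92 mN/m

26.92


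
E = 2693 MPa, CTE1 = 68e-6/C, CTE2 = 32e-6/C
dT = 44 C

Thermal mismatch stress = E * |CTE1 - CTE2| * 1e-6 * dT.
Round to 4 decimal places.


= 2693 * 36e-6 * 44
= 4.2657 MPa

4.2657


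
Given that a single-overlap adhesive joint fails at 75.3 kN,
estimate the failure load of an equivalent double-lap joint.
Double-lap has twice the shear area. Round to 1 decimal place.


Double-lap factor = 2
Expected load = 75.3 * 2 = 150.6 kN

150.6


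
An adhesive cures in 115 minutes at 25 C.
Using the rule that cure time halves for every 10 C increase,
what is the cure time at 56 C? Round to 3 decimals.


Factor = 2^((56 - 25) / 10) = 8.5742
Cure time = 115 / 8.5742
= 13.412 minutes

13.412


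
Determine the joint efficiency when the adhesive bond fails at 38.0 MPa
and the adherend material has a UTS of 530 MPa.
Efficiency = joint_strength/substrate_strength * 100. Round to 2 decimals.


Joint efficiency = 38.0 / 530 * 100
= 7.17%

7.17


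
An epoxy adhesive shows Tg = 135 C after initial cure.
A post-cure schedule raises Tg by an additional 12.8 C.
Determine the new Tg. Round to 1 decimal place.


New Tg = 135 + 12.8
= 147.8 C

147.8


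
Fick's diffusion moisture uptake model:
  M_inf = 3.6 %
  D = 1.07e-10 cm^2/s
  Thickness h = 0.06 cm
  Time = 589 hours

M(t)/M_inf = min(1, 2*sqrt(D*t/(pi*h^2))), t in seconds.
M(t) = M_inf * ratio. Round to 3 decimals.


t_sec = 589 * 3600 = 2120400
ratio = 2*sqrt(1.07e-10*2120400/(pi*0.06^2))
= min(1, 0.283273)
= 0.283273
M(t) = 3.6 * 0.283273 = 1.020 %

1.020


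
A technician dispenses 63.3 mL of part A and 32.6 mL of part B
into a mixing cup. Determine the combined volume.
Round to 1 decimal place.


Combined volume = 63.3 + 32.6
= 95.9 mL

95.9


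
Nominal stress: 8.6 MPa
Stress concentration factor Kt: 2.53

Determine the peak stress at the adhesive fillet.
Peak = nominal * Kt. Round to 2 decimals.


Peak stress = 8.6 * 2.53
= 21.76 MPa

21.76


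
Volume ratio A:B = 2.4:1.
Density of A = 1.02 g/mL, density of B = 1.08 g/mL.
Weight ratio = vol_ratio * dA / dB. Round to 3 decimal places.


Wt ratio = 2.4 * 1.02 / 1.08
= 2.267

2.267


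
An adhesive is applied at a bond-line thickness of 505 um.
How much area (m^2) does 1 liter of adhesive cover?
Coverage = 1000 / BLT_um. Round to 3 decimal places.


Coverage = 1000 / 505 = 1.980 m^2

1.980


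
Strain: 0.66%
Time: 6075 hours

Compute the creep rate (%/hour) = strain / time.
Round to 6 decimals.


Creep rate = 0.66 / 6075
= 0.000109 %/h

0.000109


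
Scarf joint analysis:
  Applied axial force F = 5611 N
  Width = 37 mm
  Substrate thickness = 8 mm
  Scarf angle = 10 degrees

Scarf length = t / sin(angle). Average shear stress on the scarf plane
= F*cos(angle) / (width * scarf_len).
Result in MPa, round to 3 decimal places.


Scarf length = 8 / sin(10 deg) = 46.0702 mm
cos(10 deg) = 0.984808
Shear = 5611 * 0.984808 / (37 * 46.0702)
= 3.242 MPa

3.242


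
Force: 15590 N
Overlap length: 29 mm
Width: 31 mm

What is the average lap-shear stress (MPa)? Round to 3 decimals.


Average shear stress = F / (overlap * width)
= 15590 / (29 * 31)
= 17.341 MPa

17.341


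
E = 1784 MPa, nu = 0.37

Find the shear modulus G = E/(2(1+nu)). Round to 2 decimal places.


G = 1784 / (2 * 1.37)
= 651.09 MPa

651.09


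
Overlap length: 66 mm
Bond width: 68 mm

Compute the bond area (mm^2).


Bond area = 66 * 68 = 4488 mm^2

4488


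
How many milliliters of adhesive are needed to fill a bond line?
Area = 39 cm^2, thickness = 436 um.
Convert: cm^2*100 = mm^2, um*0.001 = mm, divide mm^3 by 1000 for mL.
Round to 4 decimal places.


= (39 * 100) * (436 * 0.001) / 1000
= 1.7004 mL

1.7004


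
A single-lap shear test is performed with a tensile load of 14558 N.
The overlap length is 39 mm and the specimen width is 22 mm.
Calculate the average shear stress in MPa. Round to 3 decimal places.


Shear stress = F / (overlap * width)
= 14558 / (39 * 22)
= 14558 / 858
= 16.967 MPa

16.967


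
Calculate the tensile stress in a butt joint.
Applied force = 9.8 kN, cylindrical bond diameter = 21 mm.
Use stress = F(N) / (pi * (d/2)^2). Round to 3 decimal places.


A = pi * 10.5^2 = 346.3606 mm^2
sigma = 9800.0 / 346.3606 = 28.294 MPa

28.294


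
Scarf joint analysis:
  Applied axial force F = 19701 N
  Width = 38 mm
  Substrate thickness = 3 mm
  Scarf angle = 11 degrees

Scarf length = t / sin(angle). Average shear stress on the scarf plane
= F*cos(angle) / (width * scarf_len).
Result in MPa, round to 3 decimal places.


Scarf length = 3 / sin(11 deg) = 15.7225 mm
cos(11 deg) = 0.981627
Shear = 19701 * 0.981627 / (38 * 15.7225)
= 32.369 MPa

32.369


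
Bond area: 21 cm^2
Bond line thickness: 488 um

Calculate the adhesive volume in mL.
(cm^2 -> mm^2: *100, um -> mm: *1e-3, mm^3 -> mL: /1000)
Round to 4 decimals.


V = 21*100 * 488*1e-3 / 1000
= 1.0248 mL

1.0248


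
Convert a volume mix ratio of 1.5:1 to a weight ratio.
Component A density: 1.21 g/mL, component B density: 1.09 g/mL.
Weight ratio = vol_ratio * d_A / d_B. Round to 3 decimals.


= 1.5 * 1.21 / 1.09 = 1.665

1.665


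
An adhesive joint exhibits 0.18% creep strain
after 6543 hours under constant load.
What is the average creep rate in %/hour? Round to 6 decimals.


Creep rate = strain / time
= 0.18 / 6543
= 0.000028 %/h

0.000028


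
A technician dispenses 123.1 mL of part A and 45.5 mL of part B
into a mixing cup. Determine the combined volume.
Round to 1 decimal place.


Combined volume = 123.1 + 45.5
= 168.6 mL

168.6


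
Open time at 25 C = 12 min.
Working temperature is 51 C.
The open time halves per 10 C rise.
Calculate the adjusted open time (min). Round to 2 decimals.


factor = 2^((51 - 25) / 10) = 6.0629
ot = 12 / 6.0629 = 1.98 min

1.98


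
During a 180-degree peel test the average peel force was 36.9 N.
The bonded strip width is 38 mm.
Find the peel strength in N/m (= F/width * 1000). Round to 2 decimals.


Peel strength = F/width * 1000
= 36.9 / 38 * 1000
= 971.05 N/m

971.05


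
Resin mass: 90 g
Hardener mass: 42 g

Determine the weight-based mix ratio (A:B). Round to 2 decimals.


Ratio = 90 / 42 = 2.14

2.14


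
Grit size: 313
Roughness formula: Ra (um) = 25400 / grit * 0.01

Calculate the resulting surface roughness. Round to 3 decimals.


Ra = 25400 / 313 * 0.01
= 0.812 um

0.812


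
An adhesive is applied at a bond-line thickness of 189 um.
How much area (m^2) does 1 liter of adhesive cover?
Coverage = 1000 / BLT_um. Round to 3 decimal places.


Coverage = 1000 / 189 = 5.291 m^2

5.291


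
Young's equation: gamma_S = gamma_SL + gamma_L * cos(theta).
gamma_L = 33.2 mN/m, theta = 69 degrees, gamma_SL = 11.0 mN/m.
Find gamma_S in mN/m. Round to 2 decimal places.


cos(69 deg) = 0.358368
gamma_S = 11.0 + 33.2 * 0.358368
= 22.90 mN/m

22.90


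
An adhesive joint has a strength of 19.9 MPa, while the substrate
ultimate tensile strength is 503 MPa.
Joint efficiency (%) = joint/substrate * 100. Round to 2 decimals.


Efficiency = 19.9 / 503 * 100
= 3.96%

3.96


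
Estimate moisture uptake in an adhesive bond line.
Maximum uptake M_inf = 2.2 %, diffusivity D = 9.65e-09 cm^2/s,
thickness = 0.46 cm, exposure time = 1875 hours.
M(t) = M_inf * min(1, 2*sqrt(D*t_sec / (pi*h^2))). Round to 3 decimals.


Convert time: 1875 h = 6750000 s
ratio = min(1, 2*sqrt(9.65e-09*6750000/(pi*0.46^2)))
= 0.626055
M(t) = 2.2 * 0.626055 = 1.377%

1.377


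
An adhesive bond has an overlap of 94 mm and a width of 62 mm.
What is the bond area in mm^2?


Bond area = overlap * width
= 94 * 62
= 5828 mm^2

5828


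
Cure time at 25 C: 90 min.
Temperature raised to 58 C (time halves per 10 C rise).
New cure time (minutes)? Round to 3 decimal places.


Acceleration factor = 2^(33/10) = 9.8492
New time = 90 / 9.8492 = 9.138 min

9.138


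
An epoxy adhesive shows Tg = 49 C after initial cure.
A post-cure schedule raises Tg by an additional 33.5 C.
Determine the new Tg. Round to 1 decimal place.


New Tg = 49 + 33.5
= 82.5 C

82.5


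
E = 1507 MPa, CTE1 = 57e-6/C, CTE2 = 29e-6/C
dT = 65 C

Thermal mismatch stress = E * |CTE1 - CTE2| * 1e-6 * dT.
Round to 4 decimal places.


= 1507 * 28e-6 * 65
= 2.7427 MPa

2.7427


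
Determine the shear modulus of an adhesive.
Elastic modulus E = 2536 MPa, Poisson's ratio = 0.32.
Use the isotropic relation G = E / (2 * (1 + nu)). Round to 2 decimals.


G = 2536 / (2*(1+0.32)) = 2536 / 2.64
= 960.61 MPa

960.61


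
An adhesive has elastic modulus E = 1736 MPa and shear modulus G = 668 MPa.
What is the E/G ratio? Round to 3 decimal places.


E/G = 1736 / 668 = 2.599

2.599


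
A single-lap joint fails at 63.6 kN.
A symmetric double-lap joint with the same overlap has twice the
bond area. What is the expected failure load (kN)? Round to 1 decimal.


Double-lap load = 2 * 63.6 = 127.2 kN

127.2


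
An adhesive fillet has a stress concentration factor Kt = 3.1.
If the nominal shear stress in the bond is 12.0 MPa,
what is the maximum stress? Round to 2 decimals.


Max stress = 12.0 * 3.1 = 37.20 MPa

37.20


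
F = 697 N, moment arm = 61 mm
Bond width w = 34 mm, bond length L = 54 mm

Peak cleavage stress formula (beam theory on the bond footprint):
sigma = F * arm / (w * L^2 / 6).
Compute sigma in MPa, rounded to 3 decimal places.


sigma = (697 * 61) / (34 * 2916 / 6)
= 42517 * 6 / 99144
= 255102 / 99144
= 2.573 MPa

2.573


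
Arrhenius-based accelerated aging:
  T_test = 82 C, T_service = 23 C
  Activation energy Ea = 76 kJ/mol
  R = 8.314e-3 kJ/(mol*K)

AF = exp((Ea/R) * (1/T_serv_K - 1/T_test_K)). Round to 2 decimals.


T_test_K = 355.15, T_serv_K = 296.15
AF = exp((76/8.314e-3) * (1/296.15 - 1/355.15))
= 168.65

168.65


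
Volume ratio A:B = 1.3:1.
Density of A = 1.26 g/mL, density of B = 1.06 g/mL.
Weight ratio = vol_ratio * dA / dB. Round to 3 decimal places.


Wt ratio = 1.3 * 1.26 / 1.06
= 1.545

1.545


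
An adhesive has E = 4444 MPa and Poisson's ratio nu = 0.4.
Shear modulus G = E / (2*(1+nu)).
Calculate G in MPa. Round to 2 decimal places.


G = 4444 / (2*(1+0.4))
= 4444 / 2.80
= 1587.14 MPa

1587.14


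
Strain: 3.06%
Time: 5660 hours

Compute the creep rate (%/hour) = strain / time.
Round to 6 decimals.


Creep rate = 3.06 / 5660
= 0.000541 %/h

0.000541


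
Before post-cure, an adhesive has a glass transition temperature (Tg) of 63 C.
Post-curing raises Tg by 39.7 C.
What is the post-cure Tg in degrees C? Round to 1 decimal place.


Tg_post = Tg_base + delta_Tg
= 63 + 39.7
= 102.7 C

102.7


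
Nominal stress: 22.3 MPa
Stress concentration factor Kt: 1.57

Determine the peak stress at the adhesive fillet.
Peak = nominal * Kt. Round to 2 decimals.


Peak stress = 22.3 * 1.57
= 35.01 MPa

35.01


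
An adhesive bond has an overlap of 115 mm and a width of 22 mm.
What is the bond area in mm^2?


Bond area = overlap * width
= 115 * 22
= 2530 mm^2

2530


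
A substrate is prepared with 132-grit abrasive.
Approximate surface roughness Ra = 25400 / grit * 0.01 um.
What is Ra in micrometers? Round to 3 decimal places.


Ra = 25400 / 132 * 0.01 = 1.924 um

1.924


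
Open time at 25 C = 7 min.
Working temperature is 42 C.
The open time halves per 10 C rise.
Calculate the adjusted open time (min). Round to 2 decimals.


factor = 2^((42 - 25) / 10) = 3.2490
ot = 7 / 3.2490 = 2.15 min

2.15


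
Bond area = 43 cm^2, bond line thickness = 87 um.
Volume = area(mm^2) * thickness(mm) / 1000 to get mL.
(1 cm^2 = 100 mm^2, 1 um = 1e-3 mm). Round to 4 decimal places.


area_mm2 = 43 * 100 = 4300
blt_mm = 87 * 1e-3 = 0.087
vol_mm3 = 4300 * 0.087 = 374.1
vol_mL = 374.1 / 1000 = 0.3741 mL

0.3741


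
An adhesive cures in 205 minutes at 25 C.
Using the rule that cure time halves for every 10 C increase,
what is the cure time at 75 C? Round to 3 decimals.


Factor = 2^((75 - 25) / 10) = 32.0000
Cure time = 205 / 32.0000
= 6.406 minutes

6.406


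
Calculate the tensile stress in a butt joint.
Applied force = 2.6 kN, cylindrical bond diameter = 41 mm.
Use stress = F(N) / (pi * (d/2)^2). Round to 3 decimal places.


A = pi * 20.5^2 = 1320.2543 mm^2
sigma = 2600.0 / 1320.2543 = 1.969 MPa

1.969


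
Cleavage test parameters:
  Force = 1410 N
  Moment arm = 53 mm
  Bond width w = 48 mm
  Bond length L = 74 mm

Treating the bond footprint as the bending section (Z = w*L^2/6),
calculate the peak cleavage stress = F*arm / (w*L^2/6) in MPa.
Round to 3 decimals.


M = 1410 * 53 = 74730 N*mm
Z = 48 * 74^2 / 6 = 262848 / 6 mm^3
sigma = M / Z = 6 * 74730 / 262848 = 448380 / 262848
= 1.706 MPa

1.706


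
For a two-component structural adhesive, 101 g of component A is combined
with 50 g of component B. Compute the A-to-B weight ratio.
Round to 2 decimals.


Weight ratio A:B = 101 / 50
= 2.02

2.02


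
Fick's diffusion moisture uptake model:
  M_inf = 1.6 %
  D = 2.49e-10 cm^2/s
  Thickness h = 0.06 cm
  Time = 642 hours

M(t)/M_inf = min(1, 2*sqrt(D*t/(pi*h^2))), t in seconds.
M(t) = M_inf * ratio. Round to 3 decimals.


t_sec = 642 * 3600 = 2311200
ratio = 2*sqrt(2.49e-10*2311200/(pi*0.06^2))
= min(1, 0.451151)
= 0.451151
M(t) = 1.6 * 0.451151 = 0.722 %

0.722


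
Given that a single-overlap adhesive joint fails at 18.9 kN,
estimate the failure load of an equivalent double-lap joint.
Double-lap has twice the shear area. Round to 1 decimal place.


Double-lap factor = 2
Expected load = 18.9 * 2 = 37.8 kN

37.8


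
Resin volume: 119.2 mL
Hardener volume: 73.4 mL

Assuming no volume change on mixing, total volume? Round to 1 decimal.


V_total = 119.2 + 73.4 = 192.6 mL

192.6


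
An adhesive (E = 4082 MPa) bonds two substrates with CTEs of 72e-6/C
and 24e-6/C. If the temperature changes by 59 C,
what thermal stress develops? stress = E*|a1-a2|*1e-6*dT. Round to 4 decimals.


Stress = 4082 * |72 - 24| * 1e-6 * 59
= 11.5602 MPa

11.5602


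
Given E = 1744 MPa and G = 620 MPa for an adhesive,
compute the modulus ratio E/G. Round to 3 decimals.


E/G ratio = 1744 / 620 = 2.813

2.813


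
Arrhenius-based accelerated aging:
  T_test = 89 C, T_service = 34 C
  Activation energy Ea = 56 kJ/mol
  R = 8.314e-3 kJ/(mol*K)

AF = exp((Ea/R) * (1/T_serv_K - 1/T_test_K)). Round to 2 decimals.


T_test_K = 362.15, T_serv_K = 307.15
AF = exp((56/8.314e-3) * (1/307.15 - 1/362.15))
= 27.95

27.95


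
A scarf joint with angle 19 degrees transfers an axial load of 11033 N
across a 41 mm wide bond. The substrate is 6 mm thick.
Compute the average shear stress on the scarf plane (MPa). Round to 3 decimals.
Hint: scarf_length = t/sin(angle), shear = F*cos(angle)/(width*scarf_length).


scarf_length = 6 / sin(19 deg) = 18.4293 mm
cos(19 deg) = 0.945519
shear stress = 11033 * 0.945519 / (41 * 18.4293)
= 13.806 MPa

13.806


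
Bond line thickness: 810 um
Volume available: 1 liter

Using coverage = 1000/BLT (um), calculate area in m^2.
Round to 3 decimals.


1 L = 1e6 mm^3, thickness = 810 um = 0.81 mm
Area = 1e6 / 0.81 mm^2 = (1e6 / 0.81) / 1e6 m^2 = 1000 / 810 m^2
= 1.235 m^2

1.235


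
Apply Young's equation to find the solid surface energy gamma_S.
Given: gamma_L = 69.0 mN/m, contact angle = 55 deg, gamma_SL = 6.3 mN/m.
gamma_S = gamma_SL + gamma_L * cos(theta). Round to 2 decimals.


theta_rad = 55 * pi/180 = 0.959931
gamma_S = 6.3 + 69.0 * cos(0.959931)
= 45.88 mN/m

45.88


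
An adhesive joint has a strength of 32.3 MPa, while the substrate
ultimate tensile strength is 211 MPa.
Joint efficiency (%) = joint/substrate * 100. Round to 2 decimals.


Efficiency = 32.3 / 211 * 100
= 15.31%

15.31


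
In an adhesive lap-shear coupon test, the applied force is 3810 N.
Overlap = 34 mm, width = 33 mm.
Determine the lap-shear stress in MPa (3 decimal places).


stress = F / (overlap * width)
= 3810 / (34 * 33)
= 3.396 MPa

3.396


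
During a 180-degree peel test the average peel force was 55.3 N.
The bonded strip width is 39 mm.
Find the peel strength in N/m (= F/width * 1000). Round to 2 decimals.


Peel strength = F/width * 1000
= 55.3 / 39 * 1000
= 1417.95 N/m

1417.95


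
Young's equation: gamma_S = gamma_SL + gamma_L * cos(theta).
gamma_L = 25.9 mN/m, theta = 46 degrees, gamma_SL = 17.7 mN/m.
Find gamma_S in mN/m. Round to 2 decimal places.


cos(46 deg) = 0.694658
gamma_S = 17.7 + 25.9 * 0.694658
= 35.69 mN/m

35.69


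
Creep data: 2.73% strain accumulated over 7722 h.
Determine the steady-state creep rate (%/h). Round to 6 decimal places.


Rate = 2.73 / 7722 = 0.000354 %/h

0.000354


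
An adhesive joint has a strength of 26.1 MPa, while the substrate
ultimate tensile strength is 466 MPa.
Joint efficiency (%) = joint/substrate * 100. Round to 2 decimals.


Efficiency = 26.1 / 466 * 100
= 5.60%

5.60


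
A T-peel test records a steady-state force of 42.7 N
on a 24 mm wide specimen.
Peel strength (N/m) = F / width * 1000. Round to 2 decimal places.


Peel strength = 42.7 / 24 * 1000
= 1779.17 N/m

1779.17


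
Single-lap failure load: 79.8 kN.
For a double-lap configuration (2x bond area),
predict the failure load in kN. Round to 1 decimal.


Failure load = 79.8 * 2 = 159.6 kN

159.6


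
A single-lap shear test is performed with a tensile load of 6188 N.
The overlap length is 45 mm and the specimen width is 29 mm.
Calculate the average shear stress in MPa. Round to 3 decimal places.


Shear stress = F / (overlap * width)
= 6188 / (45 * 29)
= 6188 / 1305
= 4.742 MPa

4.742


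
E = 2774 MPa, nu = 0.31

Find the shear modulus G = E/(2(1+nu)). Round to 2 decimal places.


G = 2774 / (2 * 1.31)
= 1058.78 MPa

1058.78


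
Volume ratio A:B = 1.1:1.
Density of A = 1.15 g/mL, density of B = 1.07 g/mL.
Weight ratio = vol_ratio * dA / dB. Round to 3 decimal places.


Wt ratio = 1.1 * 1.15 / 1.07
= 1.182

1.182


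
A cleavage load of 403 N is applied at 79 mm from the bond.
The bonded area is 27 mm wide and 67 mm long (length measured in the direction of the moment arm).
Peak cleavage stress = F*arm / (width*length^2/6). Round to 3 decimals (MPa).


Moment = 403 * 79 = 31837 N*mm
Section modulus = 27 * 4489 / 6 = 121203 / 6 mm^3
Stress = 31837 / (121203 / 6) = 191022 / 121203
= 1.576 MPa

1.576


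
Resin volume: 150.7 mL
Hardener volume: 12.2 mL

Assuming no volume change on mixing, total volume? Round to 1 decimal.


V_total = 150.7 + 12.2 = 162.9 mL

162.9


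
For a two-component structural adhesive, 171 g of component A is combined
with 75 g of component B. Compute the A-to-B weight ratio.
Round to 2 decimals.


Weight ratio A:B = 171 / 75
= 2.28

2.28


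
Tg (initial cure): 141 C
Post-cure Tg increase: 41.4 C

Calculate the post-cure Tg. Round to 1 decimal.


Post-cure Tg = 141 + 41.4 = 182.4 C

182.4


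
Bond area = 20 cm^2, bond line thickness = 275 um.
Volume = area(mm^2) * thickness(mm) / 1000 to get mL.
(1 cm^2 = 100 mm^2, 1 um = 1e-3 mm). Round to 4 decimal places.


area_mm2 = 20 * 100 = 2000
blt_mm = 275 * 1e-3 = 0.275
vol_mm3 = 2000 * 0.275 = 550.0
vol_mL = 550.0 / 1000 = 0.5500 mL

0.5500


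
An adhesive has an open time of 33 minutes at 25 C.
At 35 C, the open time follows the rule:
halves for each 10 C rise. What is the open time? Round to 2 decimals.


Factor = 2^((35-25)/10) = 2.0000
Open time = 33 / 2.0000 = 16.50 min

16.50


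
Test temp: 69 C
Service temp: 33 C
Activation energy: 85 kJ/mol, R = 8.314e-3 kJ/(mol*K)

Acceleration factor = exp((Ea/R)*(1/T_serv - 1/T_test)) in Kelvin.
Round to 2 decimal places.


AF = exp((85/0.008314)*(1/306.15 - 1/342.15))
= 33.57

33.57


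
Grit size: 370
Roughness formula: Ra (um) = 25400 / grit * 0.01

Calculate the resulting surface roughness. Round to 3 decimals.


Ra = 25400 / 370 * 0.01
= 0.686 um

0.686


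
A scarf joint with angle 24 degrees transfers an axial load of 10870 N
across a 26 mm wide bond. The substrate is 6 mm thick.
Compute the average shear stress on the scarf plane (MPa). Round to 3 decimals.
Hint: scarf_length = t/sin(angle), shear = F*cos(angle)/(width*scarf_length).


scarf_length = 6 / sin(24 deg) = 14.7516 mm
cos(24 deg) = 0.913545
shear stress = 10870 * 0.913545 / (26 * 14.7516)
= 25.891 MPa

25.891


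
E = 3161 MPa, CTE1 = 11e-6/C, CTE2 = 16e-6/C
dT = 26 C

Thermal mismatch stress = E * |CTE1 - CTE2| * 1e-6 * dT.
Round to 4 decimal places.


= 3161 * 5e-6 * 26
= 0.4109 MPa

0.4109


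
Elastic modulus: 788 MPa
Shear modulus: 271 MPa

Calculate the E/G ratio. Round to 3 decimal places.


E / G = 788 / 271 = 2.908

2.908


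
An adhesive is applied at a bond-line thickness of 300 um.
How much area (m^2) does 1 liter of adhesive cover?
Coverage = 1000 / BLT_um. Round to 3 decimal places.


Coverage = 1000 / 300 = 3.333 m^2

3.333


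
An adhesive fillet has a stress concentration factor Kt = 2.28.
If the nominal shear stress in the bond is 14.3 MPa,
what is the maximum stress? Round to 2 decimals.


Max stress = 14.3 * 2.28 = 32.60 MPa

32.60


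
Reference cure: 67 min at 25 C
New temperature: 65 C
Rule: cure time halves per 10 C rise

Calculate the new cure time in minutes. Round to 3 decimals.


factor = 2^((65-25)/10) = 16.0000
t_new = 67 / 16.0000 = 4.188 min

4.188


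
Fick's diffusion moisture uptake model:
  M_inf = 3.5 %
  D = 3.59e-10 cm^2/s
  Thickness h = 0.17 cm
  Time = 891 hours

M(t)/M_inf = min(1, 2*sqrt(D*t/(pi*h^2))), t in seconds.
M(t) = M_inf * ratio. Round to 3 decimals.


t_sec = 891 * 3600 = 3207600
ratio = 2*sqrt(3.59e-10*3207600/(pi*0.17^2))
= min(1, 0.225239)
= 0.225239
M(t) = 3.5 * 0.225239 = 0.788 %

0.788


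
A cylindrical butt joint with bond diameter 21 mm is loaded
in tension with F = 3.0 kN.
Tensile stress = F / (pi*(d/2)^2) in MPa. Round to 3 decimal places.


Area = pi * (21/2)^2 = 346.3606 mm^2
Stress = 3.0*1000 / 346.3606
= 8.661 MPa

8.661


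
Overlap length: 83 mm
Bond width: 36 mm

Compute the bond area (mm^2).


Bond area = 83 * 36 = 2988 mm^2

2988


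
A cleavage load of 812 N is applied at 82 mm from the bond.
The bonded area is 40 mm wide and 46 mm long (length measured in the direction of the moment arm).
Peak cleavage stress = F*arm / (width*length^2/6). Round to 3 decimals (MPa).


Moment = 812 * 82 = 66584 N*mm
Section modulus = 40 * 2116 / 6 = 84640 / 6 mm^3
Stress = 66584 / (84640 / 6) = 399504 / 84640
= 4.720 MPa

4.720


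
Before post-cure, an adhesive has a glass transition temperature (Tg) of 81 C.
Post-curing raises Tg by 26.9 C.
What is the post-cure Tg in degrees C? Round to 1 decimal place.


Tg_post = Tg_base + delta_Tg
= 81 + 26.9
= 107.9 C

107.9


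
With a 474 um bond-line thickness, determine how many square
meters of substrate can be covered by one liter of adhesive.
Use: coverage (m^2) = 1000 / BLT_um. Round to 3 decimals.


Coverage = 1000 / 474 = 2.110 m^2

2.110


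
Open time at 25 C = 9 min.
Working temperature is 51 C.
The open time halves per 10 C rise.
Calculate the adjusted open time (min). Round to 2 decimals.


factor = 2^((51 - 25) / 10) = 6.0629
ot = 9 / 6.0629 = 1.48 min

1.48


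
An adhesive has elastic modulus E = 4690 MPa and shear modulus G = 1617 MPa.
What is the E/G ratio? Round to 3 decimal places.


E/G = 4690 / 1617 = 2.900

2.900


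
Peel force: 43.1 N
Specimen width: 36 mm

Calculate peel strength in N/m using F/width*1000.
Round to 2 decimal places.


Peel strength = 43.1 / 36 * 1000 = 1197.22 N/m

1197.22


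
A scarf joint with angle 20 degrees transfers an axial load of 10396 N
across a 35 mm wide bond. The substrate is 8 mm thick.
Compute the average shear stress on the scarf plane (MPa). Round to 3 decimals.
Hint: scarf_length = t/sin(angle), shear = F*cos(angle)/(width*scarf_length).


scarf_length = 8 / sin(20 deg) = 23.3904 mm
cos(20 deg) = 0.939693
shear stress = 10396 * 0.939693 / (35 * 23.3904)
= 11.933 MPa

11.933


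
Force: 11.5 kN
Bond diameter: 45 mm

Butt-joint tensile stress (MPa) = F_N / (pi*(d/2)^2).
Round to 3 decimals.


F_N = 11.5 * 1000 = 11500.0 N
A = pi*(22.5)^2 = 1590.4313 mm^2
stress = 11500.0 / 1590.4313 = 7.231 MPa

7.231


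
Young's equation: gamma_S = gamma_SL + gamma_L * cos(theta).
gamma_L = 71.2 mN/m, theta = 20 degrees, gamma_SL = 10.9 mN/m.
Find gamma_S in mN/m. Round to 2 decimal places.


cos(20 deg) = 0.939693
gamma_S = 10.9 + 71.2 * 0.939693
= 77.81 mN/m

77.81


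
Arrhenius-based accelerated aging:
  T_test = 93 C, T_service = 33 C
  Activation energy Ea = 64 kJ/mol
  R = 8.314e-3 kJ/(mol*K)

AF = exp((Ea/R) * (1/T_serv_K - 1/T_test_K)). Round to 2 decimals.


T_test_K = 366.15, T_serv_K = 306.15
AF = exp((64/8.314e-3) * (1/306.15 - 1/366.15))
= 61.58

61.58


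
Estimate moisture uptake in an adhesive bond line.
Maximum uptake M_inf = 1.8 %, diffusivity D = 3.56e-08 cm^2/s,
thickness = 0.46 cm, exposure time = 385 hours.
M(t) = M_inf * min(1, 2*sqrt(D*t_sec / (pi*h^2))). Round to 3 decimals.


Convert time: 385 h = 1386000 s
ratio = min(1, 2*sqrt(3.56e-08*1386000/(pi*0.46^2)))
= 0.544884
M(t) = 1.8 * 0.544884 = 0.981%

0.981


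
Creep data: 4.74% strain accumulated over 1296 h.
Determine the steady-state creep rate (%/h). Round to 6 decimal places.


Rate = 4.74 / 1296 = 0.003657 %/h

0.003657


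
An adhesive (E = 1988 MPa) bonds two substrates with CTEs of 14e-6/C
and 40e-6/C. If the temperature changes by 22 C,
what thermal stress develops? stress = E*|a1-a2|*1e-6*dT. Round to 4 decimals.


Stress = 1988 * |14 - 40| * 1e-6 * 22
= 1.1371 MPa

1.1371


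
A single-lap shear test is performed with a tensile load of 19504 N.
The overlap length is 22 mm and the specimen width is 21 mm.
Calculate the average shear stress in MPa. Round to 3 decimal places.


Shear stress = F / (overlap * width)
= 19504 / (22 * 21)
= 19504 / 462
= 42.216 MPa

42.216


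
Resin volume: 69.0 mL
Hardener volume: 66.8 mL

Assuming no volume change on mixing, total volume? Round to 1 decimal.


V_total = 69.0 + 66.8 = 135.8 mL

135.8


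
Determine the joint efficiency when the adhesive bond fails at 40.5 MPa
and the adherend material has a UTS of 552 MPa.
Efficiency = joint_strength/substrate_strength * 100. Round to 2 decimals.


Joint efficiency = 40.5 / 552 * 100
= 7.34%

7.34


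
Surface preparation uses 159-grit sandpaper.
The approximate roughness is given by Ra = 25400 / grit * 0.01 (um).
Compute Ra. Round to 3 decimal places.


Ra = 25400 / 159 * 0.01
= 254 / 159
= 1.597 um

1.597


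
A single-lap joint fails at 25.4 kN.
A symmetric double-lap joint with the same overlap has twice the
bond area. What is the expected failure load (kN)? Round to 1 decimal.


Double-lap load = 2 * 25.4 = 50.8 kN

50.8


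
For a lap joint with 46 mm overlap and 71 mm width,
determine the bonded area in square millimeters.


Area = 46 * 71 = 3266 mm^2

3266


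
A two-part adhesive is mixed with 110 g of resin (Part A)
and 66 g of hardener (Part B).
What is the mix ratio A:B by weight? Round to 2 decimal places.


Mix ratio = mass_A / mass_B
= 110 / 66
= 1.67

1.67


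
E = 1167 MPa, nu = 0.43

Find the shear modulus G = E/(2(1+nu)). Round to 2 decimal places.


G = 1167 / (2 * 1.43)
= 408.04 MPa

408.04


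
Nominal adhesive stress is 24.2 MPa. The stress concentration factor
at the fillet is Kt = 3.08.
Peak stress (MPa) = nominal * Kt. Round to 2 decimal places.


Peak = 24.2 * 3.08 = 74.54 MPa

74.54


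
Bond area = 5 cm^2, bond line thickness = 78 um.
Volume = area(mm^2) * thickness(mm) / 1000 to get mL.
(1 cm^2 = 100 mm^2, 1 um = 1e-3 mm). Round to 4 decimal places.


area_mm2 = 5 * 100 = 500
blt_mm = 78 * 1e-3 = 0.078
vol_mm3 = 500 * 0.078 = 39.0
vol_mL = 39.0 / 1000 = 0.0390 mL

0.0390


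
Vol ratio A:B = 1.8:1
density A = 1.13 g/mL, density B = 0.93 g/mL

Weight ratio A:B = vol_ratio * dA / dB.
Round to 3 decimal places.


Weight ratio = 1.8 * 1.13 / 0.93
= 2.187

2.187


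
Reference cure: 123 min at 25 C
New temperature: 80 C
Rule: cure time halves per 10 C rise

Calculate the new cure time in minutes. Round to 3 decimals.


factor = 2^((80-25)/10) = 45.2548
t_new = 123 / 45.2548 = 2.718 min

2.718


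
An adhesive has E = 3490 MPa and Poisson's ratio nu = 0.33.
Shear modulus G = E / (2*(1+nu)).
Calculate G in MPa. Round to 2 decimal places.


G = 3490 / (2*(1+0.33))
= 3490 / 2.66
= 1312.03 MPa

1312.03


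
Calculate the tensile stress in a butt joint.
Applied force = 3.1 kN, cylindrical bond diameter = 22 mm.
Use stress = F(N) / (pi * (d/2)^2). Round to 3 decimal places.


A = pi * 11.0^2 = 380.1327 mm^2
sigma = 3100.0 / 380.1327 = 8.155 MPa

8.155


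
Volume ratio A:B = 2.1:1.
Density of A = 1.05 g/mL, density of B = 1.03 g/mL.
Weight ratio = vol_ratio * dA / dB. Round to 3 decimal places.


Wt ratio = 2.1 * 1.05 / 1.03
= 2.141

2.141


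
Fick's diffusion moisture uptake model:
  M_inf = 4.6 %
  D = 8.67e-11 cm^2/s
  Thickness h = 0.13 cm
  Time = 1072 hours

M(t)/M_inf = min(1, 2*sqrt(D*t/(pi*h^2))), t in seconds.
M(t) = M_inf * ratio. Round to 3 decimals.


t_sec = 1072 * 3600 = 3859200
ratio = 2*sqrt(8.67e-11*3859200/(pi*0.13^2))
= min(1, 0.158771)
= 0.158771
M(t) = 4.6 * 0.158771 = 0.730 %

0.730


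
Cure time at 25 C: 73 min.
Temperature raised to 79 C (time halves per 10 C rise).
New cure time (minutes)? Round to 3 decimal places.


Acceleration factor = 2^(54/10) = 42.2243
New time = 73 / 42.2243 = 1.729 min

1.729


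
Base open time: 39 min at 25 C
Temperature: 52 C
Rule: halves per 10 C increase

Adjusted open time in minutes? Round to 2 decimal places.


Acceleration = 2^((52-25)/10) = 6.4980
Open time = 39 / 6.4980 = 6.00 min

6.00


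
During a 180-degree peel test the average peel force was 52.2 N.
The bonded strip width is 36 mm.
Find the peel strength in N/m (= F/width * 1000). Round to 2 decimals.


Peel strength = F/width * 1000
= 52.2 / 36 * 1000
= 1450.00 N/m

1450.00


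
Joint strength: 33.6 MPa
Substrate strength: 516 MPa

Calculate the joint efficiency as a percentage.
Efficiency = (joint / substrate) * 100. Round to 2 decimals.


Efficiency = (33.6 / 516) * 100 = 6.51%

6.51


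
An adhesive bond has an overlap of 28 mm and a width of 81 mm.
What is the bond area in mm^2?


Bond area = overlap * width
= 28 * 81
= 2268 mm^2

2268


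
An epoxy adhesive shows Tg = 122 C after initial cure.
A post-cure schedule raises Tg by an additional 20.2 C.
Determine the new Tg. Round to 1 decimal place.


New Tg = 122 + 20.2
= 142.2 C

142.2


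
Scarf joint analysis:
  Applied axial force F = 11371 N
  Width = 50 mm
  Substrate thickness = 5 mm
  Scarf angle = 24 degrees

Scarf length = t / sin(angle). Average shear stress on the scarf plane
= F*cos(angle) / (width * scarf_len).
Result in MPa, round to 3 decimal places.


Scarf length = 5 / sin(24 deg) = 12.2930 mm
cos(24 deg) = 0.913545
Shear = 11371 * 0.913545 / (50 * 12.2930)
= 16.901 MPa

16.901


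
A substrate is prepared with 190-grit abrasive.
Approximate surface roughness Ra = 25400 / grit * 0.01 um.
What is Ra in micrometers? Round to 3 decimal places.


Ra = 25400 / 190 * 0.01 = 1.337 um

1.337


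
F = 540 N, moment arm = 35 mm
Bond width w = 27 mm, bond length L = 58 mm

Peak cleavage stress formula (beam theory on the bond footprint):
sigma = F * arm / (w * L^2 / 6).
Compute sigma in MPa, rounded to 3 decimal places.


sigma = (540 * 35) / (27 * 3364 / 6)
= 18900 * 6 / 90828
= 113400 / 90828
= 1.249 MPa

1.249


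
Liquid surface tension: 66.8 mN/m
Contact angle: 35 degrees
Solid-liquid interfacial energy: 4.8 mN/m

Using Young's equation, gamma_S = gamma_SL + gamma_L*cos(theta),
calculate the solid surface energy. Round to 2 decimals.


gamma_S = 4.8 + 66.8 * cos(35)
= 59.52 mN/m

59.52


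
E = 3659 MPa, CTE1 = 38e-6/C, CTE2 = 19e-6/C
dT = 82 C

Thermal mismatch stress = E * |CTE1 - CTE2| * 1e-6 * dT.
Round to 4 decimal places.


= 3659 * 19e-6 * 82
= 5.7007 MPa

5.7007


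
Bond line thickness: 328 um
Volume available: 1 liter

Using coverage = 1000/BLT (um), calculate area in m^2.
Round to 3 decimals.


1 L = 1e6 mm^3, thickness = 328 um = 0.328 mm
Area = 1e6 / 0.328 mm^2 = (1e6 / 0.328) / 1e6 m^2 = 1000 / 328 m^2
= 3.049 m^2

3.049


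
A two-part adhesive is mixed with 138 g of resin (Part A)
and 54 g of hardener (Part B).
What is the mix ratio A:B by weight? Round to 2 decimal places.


Mix ratio = mass_A / mass_B
= 138 / 54
= 2.56

2.56


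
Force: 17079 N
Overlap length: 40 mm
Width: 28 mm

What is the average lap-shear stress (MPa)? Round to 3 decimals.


Average shear stress = F / (overlap * width)
= 17079 / (40 * 28)
= 15.249 MPa

15.249


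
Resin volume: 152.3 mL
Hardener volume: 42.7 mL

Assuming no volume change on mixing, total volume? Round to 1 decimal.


V_total = 152.3 + 42.7 = 195.0 mL

195.0


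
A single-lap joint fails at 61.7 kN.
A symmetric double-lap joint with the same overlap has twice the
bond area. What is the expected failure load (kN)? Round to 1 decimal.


Double-lap load = 2 * 61.7 = 123.4 kN

123.4


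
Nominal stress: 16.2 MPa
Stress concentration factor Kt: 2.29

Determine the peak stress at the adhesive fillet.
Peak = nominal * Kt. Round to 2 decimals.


Peak stress = 16.2 * 2.29
= 37.10 MPa

37.10


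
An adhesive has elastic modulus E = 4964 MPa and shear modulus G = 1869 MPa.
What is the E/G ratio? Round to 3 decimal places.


E/G = 4964 / 1869 = 2.656

2.656


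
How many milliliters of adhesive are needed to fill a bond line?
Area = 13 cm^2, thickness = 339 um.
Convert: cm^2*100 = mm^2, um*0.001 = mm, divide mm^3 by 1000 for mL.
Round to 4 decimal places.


= (13 * 100) * (339 * 0.001) / 1000
= 0.4407 mL

0.4407


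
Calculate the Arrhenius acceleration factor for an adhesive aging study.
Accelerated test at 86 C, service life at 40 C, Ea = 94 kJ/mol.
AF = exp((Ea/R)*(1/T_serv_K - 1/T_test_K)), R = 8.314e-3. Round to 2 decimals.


T_test = 359.15 K, T_serv = 313.15 K
Ea/R = 94 / 0.008314 = 11306.23
AF = exp(11306.23 * (1/313.15 - 1/359.15))
= 101.93

101.93


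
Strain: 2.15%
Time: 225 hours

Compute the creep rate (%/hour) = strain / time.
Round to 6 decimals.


Creep rate = 2.15 / 225
= 0.009556 %/h

0.009556


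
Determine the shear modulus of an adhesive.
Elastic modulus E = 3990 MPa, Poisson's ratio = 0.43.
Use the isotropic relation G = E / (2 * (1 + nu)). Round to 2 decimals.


G = 3990 / (2*(1+0.43)) = 3990 / 2.86
= 1395.10 MPa

1395.10


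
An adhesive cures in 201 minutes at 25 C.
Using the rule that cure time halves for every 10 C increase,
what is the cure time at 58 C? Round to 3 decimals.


Factor = 2^((58 - 25) / 10) = 9.8492
Cure time = 201 / 9.8492
= 20.408 minutes

20.408


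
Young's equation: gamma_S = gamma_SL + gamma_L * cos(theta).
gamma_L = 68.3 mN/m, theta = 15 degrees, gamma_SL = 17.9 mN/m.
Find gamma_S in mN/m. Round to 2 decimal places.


cos(15 deg) = 0.965926
gamma_S = 17.9 + 68.3 * 0.965926
= 83.87 mN/m

83.87


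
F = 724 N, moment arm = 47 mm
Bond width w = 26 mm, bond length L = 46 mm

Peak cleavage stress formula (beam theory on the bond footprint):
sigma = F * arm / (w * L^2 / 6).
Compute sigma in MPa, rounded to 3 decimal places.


sigma = (724 * 47) / (26 * 2116 / 6)
= 34028 * 6 / 55016
= 204168 / 55016
= 3.711 MPa

3.711


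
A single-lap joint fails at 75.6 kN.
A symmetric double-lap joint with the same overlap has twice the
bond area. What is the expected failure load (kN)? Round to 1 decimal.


Double-lap load = 2 * 75.6 = 151.2 kN

151.2


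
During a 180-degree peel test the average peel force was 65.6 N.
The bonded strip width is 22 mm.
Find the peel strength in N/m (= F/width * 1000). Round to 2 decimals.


Peel strength = F/width * 1000
= 65.6 / 22 * 1000
= 2981.82 N/m

2981.82


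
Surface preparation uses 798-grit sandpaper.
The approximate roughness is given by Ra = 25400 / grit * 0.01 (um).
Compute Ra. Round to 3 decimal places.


Ra = 25400 / 798 * 0.01
= 254 / 798
= 0.318 um

0.318


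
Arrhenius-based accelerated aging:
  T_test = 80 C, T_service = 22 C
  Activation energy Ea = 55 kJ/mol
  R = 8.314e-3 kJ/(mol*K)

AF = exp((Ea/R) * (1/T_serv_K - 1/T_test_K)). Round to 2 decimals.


T_test_K = 353.15, T_serv_K = 295.15
AF = exp((55/8.314e-3) * (1/295.15 - 1/353.15))
= 39.69

39.69


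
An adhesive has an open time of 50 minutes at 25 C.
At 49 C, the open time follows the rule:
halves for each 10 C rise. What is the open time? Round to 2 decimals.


Factor = 2^((49-25)/10) = 5.2780
Open time = 50 / 5.2780 = 9.47 min

9.47


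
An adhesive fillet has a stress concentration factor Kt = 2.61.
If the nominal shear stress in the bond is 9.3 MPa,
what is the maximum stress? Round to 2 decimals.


Max stress = 9.3 * 2.61 = 24.27 MPa

24.27


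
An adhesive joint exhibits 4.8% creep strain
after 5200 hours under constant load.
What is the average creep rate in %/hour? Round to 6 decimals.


Creep rate = strain / time
= 4.8 / 5200
= 0.000923 %/h

0.000923


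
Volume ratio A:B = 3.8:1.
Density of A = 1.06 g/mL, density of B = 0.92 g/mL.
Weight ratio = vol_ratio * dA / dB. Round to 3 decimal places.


Wt ratio = 3.8 * 1.06 / 0.92
= 4.378

4.378


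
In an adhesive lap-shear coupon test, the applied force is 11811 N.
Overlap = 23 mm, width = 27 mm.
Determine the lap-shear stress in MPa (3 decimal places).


stress = F / (overlap * width)
= 11811 / (23 * 27)
= 19.019 MPa

19.019


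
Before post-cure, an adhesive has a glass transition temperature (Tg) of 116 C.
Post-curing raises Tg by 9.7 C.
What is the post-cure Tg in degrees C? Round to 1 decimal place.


Tg_post = Tg_base + delta_Tg
= 116 + 9.7
= 125.7 C

125.7


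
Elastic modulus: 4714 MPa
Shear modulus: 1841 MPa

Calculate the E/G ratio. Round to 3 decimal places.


E / G = 4714 / 1841 = 2.561

2.561


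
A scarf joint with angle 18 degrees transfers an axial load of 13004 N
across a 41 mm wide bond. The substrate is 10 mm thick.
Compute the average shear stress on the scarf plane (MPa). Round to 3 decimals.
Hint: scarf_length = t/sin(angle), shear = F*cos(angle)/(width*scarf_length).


scarf_length = 10 / sin(18 deg) = 32.3607 mm
cos(18 deg) = 0.951057
shear stress = 13004 * 0.951057 / (41 * 32.3607)
= 9.321 MPa

9.321


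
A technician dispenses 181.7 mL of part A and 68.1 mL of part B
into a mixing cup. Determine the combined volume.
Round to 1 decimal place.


Combined volume = 181.7 + 68.1
= 249.8 mL

249.8


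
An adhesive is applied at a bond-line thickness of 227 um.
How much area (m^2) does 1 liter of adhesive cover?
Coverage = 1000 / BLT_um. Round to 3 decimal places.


Coverage = 1000 / 227 = 4.405 m^2

4.405


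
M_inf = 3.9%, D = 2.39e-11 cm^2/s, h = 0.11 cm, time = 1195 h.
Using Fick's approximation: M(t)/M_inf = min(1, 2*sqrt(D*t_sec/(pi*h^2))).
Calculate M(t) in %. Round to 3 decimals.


t = 4302000 s
ratio = min(1, 2*sqrt(2.39e-11*4302000/(pi*0.0121)))
= 0.104015
M(t) = 3.9 * 0.104015 = 0.406%

0.406
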